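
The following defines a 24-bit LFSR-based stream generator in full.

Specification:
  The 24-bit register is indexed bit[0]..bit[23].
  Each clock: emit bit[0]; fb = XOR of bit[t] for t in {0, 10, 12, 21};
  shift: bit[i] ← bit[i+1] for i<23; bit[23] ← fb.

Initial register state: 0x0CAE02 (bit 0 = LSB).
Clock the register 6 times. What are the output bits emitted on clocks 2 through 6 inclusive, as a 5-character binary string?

reg_0 = 0x0CAE02
clock 1: out=0, reg = 0x865701
clock 2: out=1, reg = 0xC32B80
clock 3: out=0, reg = 0x6195C0
clock 4: out=0, reg = 0xB0CAE0
clock 5: out=0, reg = 0xD86570
clock 6: out=0, reg = 0xEC32B8

10000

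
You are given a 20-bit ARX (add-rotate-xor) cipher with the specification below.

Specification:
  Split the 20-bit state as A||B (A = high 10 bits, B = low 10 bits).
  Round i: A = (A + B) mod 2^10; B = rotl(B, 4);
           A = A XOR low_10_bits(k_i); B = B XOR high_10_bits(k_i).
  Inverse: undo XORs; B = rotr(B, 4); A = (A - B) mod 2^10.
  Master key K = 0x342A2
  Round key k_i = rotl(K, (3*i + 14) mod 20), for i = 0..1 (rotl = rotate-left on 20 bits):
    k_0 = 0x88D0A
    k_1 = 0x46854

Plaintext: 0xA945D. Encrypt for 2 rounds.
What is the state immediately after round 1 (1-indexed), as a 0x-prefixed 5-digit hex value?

s_0 = plaintext = 0xA945D
s_1 = Round(s_0, k_0) = 0x823F2
s_2 = Round(s_1, k_1) = 0x6BA35

0x823F2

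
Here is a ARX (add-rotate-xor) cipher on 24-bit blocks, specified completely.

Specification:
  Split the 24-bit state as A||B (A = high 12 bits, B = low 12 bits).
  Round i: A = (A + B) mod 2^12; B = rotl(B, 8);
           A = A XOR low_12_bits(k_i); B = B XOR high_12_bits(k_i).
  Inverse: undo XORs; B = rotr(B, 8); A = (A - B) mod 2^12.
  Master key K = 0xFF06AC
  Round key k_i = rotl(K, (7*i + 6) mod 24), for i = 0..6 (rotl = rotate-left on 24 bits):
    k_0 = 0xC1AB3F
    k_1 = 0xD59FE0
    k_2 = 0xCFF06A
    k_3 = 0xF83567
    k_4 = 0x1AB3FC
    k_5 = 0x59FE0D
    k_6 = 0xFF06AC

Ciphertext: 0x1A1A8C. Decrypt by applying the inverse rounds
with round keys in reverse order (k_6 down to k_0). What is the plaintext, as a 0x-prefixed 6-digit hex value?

s_0 = ciphertext = 0x1A1A8C
s_1 = InvRound(s_0, k_6) = 0xF487C5
s_2 = InvRound(s_1, k_5) = 0xBA35A2
s_3 = InvRound(s_2, k_4) = 0x7CB094
s_4 = InvRound(s_3, k_3) = 0x12D17F
s_5 = InvRound(s_4, k_2) = 0x93A80D
s_6 = InvRound(s_5, k_1) = 0x195545
s_7 = InvRound(s_6, k_0) = 0x4B15F9

0x4B15F9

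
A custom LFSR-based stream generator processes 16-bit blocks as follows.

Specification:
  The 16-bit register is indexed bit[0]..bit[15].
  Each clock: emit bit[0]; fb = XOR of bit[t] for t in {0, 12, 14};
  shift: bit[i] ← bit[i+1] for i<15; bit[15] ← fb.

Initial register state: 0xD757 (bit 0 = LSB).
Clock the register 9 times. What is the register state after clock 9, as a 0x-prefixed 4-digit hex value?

reg_0 = 0xD757
clock 1: out=1, reg = 0xEBAB
clock 2: out=1, reg = 0x75D5
clock 3: out=1, reg = 0xBAEA
clock 4: out=0, reg = 0xDD75
clock 5: out=1, reg = 0xEEBA
clock 6: out=0, reg = 0xF75D
clock 7: out=1, reg = 0xFBAE
clock 8: out=0, reg = 0x7DD7
clock 9: out=1, reg = 0xBEEB

0xBEEB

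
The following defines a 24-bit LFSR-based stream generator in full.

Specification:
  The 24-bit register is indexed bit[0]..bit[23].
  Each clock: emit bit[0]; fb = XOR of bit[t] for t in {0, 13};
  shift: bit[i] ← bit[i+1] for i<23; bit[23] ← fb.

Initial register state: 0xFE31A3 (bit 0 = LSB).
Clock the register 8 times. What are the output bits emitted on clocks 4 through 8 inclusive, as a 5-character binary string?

00101

reg_0 = 0xFE31A3
clock 1: out=1, reg = 0x7F18D1
clock 2: out=1, reg = 0xBF8C68
clock 3: out=0, reg = 0x5FC634
clock 4: out=0, reg = 0x2FE31A
clock 5: out=0, reg = 0x97F18D
clock 6: out=1, reg = 0x4BF8C6
clock 7: out=0, reg = 0xA5FC63
clock 8: out=1, reg = 0x52FE31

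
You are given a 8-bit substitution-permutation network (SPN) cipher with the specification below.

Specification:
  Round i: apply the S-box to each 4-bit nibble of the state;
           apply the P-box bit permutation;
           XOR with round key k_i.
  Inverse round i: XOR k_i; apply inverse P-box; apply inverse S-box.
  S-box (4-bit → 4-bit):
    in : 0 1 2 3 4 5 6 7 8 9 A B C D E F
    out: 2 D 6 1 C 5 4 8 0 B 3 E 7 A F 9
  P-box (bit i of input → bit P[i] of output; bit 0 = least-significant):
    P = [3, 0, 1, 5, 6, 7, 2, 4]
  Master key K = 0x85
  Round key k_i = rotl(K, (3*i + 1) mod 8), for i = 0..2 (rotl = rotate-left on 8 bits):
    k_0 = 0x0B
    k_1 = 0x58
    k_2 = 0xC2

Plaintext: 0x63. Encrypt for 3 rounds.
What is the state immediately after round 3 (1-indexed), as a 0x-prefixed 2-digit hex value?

s_0 = plaintext = 0x63
s_1 = Round(s_0, k_0) = 0x07
s_2 = Round(s_1, k_1) = 0xF8
s_3 = Round(s_2, k_2) = 0x92

0x92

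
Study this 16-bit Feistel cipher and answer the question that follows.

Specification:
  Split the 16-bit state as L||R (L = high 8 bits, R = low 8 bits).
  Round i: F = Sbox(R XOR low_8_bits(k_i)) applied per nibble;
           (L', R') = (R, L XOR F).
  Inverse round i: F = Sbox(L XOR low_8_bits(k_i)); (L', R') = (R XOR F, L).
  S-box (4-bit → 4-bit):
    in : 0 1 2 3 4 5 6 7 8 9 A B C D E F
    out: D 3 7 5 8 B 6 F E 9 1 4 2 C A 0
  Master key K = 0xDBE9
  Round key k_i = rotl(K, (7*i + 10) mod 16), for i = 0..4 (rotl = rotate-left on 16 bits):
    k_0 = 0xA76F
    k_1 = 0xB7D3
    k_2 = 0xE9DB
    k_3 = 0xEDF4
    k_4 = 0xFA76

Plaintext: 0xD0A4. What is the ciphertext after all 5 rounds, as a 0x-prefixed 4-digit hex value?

0x174A

s_0 = plaintext = 0xD0A4
s_1 = Round(s_0, k_0) = 0xA4F4
s_2 = Round(s_1, k_1) = 0xF4DB
s_3 = Round(s_2, k_2) = 0xDB29
s_4 = Round(s_3, k_3) = 0x2917
s_5 = Round(s_4, k_4) = 0x174A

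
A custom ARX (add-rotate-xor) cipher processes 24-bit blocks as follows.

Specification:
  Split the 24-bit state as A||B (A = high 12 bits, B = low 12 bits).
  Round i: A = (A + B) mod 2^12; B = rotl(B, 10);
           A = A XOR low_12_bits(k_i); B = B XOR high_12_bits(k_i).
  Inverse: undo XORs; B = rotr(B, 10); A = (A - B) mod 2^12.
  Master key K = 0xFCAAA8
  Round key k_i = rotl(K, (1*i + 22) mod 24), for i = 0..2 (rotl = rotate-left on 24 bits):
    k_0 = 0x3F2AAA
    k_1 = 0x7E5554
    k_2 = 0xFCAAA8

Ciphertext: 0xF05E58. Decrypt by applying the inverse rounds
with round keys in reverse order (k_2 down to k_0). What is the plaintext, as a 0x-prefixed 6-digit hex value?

0x4BE519

s_0 = ciphertext = 0xF05E58
s_1 = InvRound(s_0, k_2) = 0xF65648
s_2 = InvRound(s_1, k_1) = 0x37D6B4
s_3 = InvRound(s_2, k_0) = 0x4BE519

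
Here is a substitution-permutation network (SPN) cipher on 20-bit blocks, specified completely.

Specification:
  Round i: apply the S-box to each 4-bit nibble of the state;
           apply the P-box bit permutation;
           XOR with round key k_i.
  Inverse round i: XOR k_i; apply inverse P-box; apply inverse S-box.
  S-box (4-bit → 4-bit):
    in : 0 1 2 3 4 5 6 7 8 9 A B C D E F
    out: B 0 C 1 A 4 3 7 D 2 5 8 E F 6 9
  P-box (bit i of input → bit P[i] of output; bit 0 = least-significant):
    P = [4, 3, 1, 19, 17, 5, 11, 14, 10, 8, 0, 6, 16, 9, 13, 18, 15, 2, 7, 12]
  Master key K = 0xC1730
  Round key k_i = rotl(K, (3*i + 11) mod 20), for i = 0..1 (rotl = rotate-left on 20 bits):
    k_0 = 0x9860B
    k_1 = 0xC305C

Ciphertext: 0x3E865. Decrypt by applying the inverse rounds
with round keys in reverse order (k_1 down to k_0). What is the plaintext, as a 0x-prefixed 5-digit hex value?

s_0 = ciphertext = 0x3E865
s_1 = InvRound(s_0, k_1) = 0xFF5D0
s_2 = InvRound(s_1, k_0) = 0x2CCF7

0x2CCF7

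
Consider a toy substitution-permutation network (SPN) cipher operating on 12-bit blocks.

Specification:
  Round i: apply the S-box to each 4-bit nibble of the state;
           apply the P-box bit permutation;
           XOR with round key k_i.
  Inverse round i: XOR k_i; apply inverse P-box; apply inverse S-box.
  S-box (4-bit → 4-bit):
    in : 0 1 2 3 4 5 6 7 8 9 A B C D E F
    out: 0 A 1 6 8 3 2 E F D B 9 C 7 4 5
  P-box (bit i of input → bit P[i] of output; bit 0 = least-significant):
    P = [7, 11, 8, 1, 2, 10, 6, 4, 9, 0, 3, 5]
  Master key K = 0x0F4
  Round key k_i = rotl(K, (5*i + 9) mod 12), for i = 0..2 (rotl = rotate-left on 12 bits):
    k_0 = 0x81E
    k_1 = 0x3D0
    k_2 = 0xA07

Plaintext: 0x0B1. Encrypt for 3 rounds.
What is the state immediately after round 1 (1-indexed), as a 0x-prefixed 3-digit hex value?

s_0 = plaintext = 0x0B1
s_1 = Round(s_0, k_0) = 0x008
s_2 = Round(s_1, k_1) = 0xA52
s_3 = Round(s_2, k_2) = 0xCA2

0x008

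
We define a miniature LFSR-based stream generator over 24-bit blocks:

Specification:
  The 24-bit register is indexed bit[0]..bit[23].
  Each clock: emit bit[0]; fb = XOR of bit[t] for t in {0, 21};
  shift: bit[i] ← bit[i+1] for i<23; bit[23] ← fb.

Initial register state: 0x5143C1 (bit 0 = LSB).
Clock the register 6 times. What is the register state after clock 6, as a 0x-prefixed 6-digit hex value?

0x6D450F

reg_0 = 0x5143C1
clock 1: out=1, reg = 0xA8A1E0
clock 2: out=0, reg = 0xD450F0
clock 3: out=0, reg = 0x6A2878
clock 4: out=0, reg = 0xB5143C
clock 5: out=0, reg = 0xDA8A1E
clock 6: out=0, reg = 0x6D450F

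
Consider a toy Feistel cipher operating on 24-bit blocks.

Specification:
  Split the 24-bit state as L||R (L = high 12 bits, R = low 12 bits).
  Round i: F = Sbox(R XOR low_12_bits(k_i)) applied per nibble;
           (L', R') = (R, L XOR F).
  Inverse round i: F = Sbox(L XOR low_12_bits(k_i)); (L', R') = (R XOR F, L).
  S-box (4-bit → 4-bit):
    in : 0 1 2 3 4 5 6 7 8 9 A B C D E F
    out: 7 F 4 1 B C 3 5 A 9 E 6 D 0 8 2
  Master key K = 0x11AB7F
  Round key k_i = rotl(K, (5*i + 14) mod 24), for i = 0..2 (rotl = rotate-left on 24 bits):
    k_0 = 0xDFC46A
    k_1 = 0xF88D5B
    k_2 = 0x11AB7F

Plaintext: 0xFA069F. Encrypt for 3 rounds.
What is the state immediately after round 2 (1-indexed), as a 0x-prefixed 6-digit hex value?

0xB8C59A

s_0 = plaintext = 0xFA069F
s_1 = Round(s_0, k_0) = 0x69FB8C
s_2 = Round(s_1, k_1) = 0xB8C59A
s_3 = Round(s_2, k_2) = 0x59A300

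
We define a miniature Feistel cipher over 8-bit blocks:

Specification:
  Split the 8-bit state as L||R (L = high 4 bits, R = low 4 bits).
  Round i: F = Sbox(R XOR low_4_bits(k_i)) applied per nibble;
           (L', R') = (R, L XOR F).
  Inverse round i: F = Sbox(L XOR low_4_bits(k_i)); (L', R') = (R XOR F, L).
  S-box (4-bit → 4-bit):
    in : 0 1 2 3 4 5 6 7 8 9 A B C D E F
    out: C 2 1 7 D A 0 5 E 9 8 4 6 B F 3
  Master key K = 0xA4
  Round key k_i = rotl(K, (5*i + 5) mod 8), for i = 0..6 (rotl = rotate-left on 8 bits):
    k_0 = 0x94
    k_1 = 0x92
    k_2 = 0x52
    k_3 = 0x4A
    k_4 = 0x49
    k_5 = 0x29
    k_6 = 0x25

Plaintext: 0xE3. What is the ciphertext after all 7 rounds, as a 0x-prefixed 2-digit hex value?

s_0 = plaintext = 0xE3
s_1 = Round(s_0, k_0) = 0x3B
s_2 = Round(s_1, k_1) = 0xBA
s_3 = Round(s_2, k_2) = 0xA5
s_4 = Round(s_3, k_3) = 0x59
s_5 = Round(s_4, k_4) = 0x99
s_6 = Round(s_5, k_5) = 0x95
s_7 = Round(s_6, k_6) = 0x55

0x55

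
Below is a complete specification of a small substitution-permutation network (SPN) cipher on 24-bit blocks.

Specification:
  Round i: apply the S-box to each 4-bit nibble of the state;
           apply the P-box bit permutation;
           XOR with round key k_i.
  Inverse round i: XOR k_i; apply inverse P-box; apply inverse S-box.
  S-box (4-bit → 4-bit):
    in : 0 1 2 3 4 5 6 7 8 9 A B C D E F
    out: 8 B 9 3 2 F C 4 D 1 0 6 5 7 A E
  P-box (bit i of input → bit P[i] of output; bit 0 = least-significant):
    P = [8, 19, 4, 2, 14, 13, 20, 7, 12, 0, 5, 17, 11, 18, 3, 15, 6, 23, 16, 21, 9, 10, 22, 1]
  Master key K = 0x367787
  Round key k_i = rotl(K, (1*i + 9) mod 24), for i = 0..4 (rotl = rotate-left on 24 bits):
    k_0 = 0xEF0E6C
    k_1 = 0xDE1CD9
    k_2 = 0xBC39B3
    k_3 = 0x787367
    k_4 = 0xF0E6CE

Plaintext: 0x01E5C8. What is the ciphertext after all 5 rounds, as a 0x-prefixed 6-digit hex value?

0x8AF8DF

s_0 = plaintext = 0x01E5C8
s_1 = Round(s_0, k_0) = 0x59DF1B
s_2 = Round(s_1, k_1) = 0x907222
s_3 = Round(s_2, k_2) = 0x9E6A3F
s_4 = Round(s_3, k_3) = 0xD0917B
s_5 = Round(s_4, k_4) = 0x8AF8DF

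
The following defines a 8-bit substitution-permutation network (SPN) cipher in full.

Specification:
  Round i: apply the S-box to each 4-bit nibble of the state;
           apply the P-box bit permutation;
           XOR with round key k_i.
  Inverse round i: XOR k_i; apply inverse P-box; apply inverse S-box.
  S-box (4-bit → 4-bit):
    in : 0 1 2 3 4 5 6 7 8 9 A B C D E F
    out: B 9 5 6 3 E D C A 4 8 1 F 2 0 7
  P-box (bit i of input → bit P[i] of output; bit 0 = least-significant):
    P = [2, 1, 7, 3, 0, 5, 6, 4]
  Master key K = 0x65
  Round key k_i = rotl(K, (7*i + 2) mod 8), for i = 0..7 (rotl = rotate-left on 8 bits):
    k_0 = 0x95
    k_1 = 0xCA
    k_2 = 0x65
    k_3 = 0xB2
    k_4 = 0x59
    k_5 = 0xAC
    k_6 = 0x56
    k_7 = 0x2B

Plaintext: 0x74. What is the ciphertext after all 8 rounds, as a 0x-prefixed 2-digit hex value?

0x97

s_0 = plaintext = 0x74
s_1 = Round(s_0, k_0) = 0xC3
s_2 = Round(s_1, k_1) = 0x39
s_3 = Round(s_2, k_2) = 0x85
s_4 = Round(s_3, k_3) = 0x08
s_5 = Round(s_4, k_4) = 0x62
s_6 = Round(s_5, k_5) = 0x79
s_7 = Round(s_6, k_6) = 0x86
s_8 = Round(s_7, k_7) = 0x97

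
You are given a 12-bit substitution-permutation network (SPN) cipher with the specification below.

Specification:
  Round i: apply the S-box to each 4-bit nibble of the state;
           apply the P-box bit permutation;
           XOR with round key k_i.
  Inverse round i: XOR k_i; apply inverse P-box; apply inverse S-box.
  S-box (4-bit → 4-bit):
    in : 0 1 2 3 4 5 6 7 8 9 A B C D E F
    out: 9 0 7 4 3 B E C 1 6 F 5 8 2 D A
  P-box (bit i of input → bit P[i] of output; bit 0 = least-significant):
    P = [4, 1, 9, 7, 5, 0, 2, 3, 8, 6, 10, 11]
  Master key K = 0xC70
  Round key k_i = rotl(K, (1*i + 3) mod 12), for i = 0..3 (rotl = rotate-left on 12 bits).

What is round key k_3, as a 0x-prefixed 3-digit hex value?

0xC31

K = 0xC70
k_0 = rotl(K, (1*0+3) mod 12) = rotl(K, 3) = 0x386
k_1 = rotl(K, (1*1+3) mod 12) = rotl(K, 4) = 0x70C
k_2 = rotl(K, (1*2+3) mod 12) = rotl(K, 5) = 0xE18
k_3 = rotl(K, (1*3+3) mod 12) = rotl(K, 6) = 0xC31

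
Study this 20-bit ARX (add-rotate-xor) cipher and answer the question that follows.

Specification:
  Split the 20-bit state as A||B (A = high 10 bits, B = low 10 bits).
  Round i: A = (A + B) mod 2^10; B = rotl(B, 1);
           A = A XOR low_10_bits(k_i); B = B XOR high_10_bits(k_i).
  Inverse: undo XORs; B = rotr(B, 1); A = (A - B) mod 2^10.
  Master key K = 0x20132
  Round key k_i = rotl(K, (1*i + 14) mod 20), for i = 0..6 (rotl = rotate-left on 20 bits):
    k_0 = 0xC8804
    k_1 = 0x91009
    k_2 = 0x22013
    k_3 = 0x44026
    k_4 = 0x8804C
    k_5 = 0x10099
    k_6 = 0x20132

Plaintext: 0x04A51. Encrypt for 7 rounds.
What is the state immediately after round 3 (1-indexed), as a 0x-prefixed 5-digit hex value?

s_0 = plaintext = 0x04A51
s_1 = Round(s_0, k_0) = 0x99F81
s_2 = Round(s_1, k_1) = 0x78547
s_3 = Round(s_2, k_2) = 0xCEE06
s_4 = Round(s_3, k_3) = 0x59D1D
s_5 = Round(s_4, k_4) = 0xB201A
s_6 = Round(s_5, k_5) = 0x9EC74
s_7 = Round(s_6, k_6) = 0xF7468

0xCEE06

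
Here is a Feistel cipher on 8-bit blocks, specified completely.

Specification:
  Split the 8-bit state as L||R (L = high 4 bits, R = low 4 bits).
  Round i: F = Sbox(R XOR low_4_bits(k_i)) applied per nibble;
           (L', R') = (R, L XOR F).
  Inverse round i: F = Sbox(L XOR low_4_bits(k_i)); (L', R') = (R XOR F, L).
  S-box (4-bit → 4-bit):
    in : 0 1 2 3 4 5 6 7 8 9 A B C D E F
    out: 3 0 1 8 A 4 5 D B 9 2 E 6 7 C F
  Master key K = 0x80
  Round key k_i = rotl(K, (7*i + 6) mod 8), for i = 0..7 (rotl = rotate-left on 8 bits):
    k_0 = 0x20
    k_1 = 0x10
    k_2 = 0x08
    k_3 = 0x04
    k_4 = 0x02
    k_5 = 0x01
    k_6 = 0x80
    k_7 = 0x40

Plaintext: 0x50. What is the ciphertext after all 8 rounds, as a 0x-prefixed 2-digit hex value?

0xB4

s_0 = plaintext = 0x50
s_1 = Round(s_0, k_0) = 0x06
s_2 = Round(s_1, k_1) = 0x65
s_3 = Round(s_2, k_2) = 0x51
s_4 = Round(s_3, k_3) = 0x11
s_5 = Round(s_4, k_4) = 0x19
s_6 = Round(s_5, k_5) = 0x9A
s_7 = Round(s_6, k_6) = 0xAB
s_8 = Round(s_7, k_7) = 0xB4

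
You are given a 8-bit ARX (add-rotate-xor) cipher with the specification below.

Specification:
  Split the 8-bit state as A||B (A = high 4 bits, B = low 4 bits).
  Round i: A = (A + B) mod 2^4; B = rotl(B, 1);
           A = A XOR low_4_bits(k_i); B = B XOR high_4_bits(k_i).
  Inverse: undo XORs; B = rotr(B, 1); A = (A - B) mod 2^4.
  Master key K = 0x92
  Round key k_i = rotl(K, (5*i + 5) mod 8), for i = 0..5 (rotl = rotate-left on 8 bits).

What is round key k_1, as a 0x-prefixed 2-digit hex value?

0x4A

K = 0x92
k_0 = rotl(K, (5*0+5) mod 8) = rotl(K, 5) = 0x52
k_1 = rotl(K, (5*1+5) mod 8) = rotl(K, 2) = 0x4A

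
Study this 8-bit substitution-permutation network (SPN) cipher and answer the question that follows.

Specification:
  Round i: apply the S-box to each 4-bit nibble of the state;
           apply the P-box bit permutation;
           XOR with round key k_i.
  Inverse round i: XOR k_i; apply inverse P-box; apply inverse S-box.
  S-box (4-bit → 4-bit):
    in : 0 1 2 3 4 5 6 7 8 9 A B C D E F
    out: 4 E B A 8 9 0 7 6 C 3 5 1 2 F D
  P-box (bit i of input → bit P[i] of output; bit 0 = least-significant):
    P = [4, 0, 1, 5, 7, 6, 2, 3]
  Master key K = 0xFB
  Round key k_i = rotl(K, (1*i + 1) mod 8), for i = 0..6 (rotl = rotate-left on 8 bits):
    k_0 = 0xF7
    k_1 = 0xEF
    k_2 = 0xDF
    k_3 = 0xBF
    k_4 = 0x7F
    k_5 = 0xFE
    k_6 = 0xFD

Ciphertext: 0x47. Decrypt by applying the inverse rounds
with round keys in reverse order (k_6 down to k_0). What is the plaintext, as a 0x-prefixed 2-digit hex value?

0x81

s_0 = ciphertext = 0x47
s_1 = InvRound(s_0, k_6) = 0x5F
s_2 = InvRound(s_1, k_5) = 0xC3
s_3 = InvRound(s_2, k_4) = 0xF5
s_4 = InvRound(s_3, k_3) = 0x30
s_5 = InvRound(s_4, k_2) = 0xE1
s_6 = InvRound(s_5, k_1) = 0x90
s_7 = InvRound(s_6, k_0) = 0x81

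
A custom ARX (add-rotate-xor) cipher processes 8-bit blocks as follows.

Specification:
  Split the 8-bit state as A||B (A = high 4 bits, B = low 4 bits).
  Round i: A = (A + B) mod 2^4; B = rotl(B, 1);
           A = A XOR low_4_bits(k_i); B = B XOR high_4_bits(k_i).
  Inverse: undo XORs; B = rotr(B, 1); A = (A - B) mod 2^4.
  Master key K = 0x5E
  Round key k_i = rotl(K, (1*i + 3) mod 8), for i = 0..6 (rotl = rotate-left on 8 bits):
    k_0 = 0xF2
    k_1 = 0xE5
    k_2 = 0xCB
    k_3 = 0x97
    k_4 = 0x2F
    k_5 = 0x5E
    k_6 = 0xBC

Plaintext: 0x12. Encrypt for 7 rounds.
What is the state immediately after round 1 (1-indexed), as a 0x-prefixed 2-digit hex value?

s_0 = plaintext = 0x12
s_1 = Round(s_0, k_0) = 0x1B
s_2 = Round(s_1, k_1) = 0x99
s_3 = Round(s_2, k_2) = 0x9F
s_4 = Round(s_3, k_3) = 0xF6
s_5 = Round(s_4, k_4) = 0xAE
s_6 = Round(s_5, k_5) = 0x68
s_7 = Round(s_6, k_6) = 0x2A

0x1B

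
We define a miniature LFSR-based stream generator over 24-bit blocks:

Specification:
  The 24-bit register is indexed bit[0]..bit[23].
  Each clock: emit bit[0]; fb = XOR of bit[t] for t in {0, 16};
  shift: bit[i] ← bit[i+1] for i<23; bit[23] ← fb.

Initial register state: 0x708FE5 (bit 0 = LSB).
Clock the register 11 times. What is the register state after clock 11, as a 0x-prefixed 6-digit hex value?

reg_0 = 0x708FE5
clock 1: out=1, reg = 0xB847F2
clock 2: out=0, reg = 0x5C23F9
clock 3: out=1, reg = 0xAE11FC
clock 4: out=0, reg = 0x5708FE
clock 5: out=0, reg = 0xAB847F
clock 6: out=1, reg = 0x55C23F
clock 7: out=1, reg = 0x2AE11F
clock 8: out=1, reg = 0x95708F
clock 9: out=1, reg = 0x4AB847
clock 10: out=1, reg = 0xA55C23
clock 11: out=1, reg = 0x52AE11

0x52AE11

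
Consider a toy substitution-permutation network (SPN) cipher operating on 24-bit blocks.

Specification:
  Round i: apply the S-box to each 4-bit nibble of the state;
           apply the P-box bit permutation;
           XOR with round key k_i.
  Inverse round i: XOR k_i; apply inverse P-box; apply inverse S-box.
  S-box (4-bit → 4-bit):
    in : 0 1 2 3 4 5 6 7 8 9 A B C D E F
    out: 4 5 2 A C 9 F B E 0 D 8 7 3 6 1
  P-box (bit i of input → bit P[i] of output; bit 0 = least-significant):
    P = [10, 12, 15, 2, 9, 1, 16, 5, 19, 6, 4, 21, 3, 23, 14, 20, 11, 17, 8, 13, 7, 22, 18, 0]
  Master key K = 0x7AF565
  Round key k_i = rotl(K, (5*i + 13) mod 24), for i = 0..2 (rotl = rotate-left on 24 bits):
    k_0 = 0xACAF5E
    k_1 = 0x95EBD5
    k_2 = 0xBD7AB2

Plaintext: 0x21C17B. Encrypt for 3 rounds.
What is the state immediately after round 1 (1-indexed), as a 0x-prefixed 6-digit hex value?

0x64E460

s_0 = plaintext = 0x21C17B
s_1 = Round(s_0, k_0) = 0x64E460
s_2 = Round(s_1, k_1) = 0x700866
s_3 = Round(s_2, k_2) = 0xDCAD45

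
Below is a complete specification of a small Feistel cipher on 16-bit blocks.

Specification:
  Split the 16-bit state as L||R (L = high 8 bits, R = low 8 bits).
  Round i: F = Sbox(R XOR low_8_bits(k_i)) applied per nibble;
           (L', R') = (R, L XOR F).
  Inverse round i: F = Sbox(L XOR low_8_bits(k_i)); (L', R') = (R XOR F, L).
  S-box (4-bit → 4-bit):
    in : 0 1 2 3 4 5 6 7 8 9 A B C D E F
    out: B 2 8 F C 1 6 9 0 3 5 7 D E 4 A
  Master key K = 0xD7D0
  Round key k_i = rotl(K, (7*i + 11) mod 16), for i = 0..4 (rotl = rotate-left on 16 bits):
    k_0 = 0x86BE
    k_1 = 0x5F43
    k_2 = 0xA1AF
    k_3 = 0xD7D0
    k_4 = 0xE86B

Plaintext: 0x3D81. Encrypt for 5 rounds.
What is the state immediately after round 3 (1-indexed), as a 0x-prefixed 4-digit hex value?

0x8D4F

s_0 = plaintext = 0x3D81
s_1 = Round(s_0, k_0) = 0x81C7
s_2 = Round(s_1, k_1) = 0xC78D
s_3 = Round(s_2, k_2) = 0x8D4F
s_4 = Round(s_3, k_3) = 0x4FB7
s_5 = Round(s_4, k_4) = 0xB7A2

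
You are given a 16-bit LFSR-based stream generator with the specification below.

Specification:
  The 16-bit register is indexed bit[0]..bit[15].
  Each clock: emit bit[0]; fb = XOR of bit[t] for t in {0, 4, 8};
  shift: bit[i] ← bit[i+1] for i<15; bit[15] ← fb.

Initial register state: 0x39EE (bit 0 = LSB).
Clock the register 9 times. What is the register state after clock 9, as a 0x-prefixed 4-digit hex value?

reg_0 = 0x39EE
clock 1: out=0, reg = 0x9CF7
clock 2: out=1, reg = 0x4E7B
clock 3: out=1, reg = 0x273D
clock 4: out=1, reg = 0x939E
clock 5: out=0, reg = 0x49CF
clock 6: out=1, reg = 0x24E7
clock 7: out=1, reg = 0x9273
clock 8: out=1, reg = 0x4939
clock 9: out=1, reg = 0xA49C

0xA49C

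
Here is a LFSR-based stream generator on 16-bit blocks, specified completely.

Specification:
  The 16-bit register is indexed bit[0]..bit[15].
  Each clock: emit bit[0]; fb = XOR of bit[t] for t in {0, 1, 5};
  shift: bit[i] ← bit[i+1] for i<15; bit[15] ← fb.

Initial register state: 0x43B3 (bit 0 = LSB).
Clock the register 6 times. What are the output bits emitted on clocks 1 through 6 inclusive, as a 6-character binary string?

110011

reg_0 = 0x43B3
clock 1: out=1, reg = 0xA1D9
clock 2: out=1, reg = 0xD0EC
clock 3: out=0, reg = 0xE876
clock 4: out=0, reg = 0x743B
clock 5: out=1, reg = 0xBA1D
clock 6: out=1, reg = 0xDD0E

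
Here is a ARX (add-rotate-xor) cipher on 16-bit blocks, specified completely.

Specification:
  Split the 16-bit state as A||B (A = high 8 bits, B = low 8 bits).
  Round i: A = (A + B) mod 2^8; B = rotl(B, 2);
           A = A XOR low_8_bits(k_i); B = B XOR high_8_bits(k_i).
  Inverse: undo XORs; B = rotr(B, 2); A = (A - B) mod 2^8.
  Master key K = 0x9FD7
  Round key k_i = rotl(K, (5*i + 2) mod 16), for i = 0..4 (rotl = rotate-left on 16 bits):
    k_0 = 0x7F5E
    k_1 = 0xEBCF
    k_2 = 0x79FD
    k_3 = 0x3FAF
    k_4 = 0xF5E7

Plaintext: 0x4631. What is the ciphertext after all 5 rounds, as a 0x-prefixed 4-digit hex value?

0xF8DF

s_0 = plaintext = 0x4631
s_1 = Round(s_0, k_0) = 0x29BB
s_2 = Round(s_1, k_1) = 0x2B05
s_3 = Round(s_2, k_2) = 0xCD6D
s_4 = Round(s_3, k_3) = 0x958A
s_5 = Round(s_4, k_4) = 0xF8DF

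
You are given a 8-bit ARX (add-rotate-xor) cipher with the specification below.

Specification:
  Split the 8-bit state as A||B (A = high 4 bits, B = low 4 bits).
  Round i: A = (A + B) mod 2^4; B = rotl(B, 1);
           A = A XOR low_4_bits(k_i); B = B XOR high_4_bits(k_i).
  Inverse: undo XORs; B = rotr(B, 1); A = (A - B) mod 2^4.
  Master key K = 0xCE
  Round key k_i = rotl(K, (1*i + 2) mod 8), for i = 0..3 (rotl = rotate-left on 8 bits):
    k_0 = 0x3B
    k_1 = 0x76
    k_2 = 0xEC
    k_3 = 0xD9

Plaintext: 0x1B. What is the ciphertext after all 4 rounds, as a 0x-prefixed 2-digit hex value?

0x8F

s_0 = plaintext = 0x1B
s_1 = Round(s_0, k_0) = 0x74
s_2 = Round(s_1, k_1) = 0xDF
s_3 = Round(s_2, k_2) = 0x01
s_4 = Round(s_3, k_3) = 0x8F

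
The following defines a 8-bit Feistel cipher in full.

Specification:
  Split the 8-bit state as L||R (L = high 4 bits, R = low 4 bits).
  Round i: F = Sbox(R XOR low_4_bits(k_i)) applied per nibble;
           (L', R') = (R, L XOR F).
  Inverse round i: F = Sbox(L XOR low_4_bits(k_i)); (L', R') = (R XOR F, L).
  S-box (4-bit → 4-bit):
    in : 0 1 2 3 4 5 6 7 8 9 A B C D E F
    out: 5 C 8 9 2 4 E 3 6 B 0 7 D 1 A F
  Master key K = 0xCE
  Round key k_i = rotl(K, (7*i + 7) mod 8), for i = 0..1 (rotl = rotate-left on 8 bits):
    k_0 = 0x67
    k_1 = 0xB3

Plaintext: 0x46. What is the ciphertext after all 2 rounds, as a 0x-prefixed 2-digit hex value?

s_0 = plaintext = 0x46
s_1 = Round(s_0, k_0) = 0x68
s_2 = Round(s_1, k_1) = 0x81

0x81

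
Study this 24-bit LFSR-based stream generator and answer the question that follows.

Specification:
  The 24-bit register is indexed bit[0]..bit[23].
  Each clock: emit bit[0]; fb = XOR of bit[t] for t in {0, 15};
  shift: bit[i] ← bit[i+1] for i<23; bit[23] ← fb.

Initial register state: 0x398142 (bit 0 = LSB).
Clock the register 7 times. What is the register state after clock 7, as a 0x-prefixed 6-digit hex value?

0x627302

reg_0 = 0x398142
clock 1: out=0, reg = 0x9CC0A1
clock 2: out=1, reg = 0x4E6050
clock 3: out=0, reg = 0x273028
clock 4: out=0, reg = 0x139814
clock 5: out=0, reg = 0x89CC0A
clock 6: out=0, reg = 0xC4E605
clock 7: out=1, reg = 0x627302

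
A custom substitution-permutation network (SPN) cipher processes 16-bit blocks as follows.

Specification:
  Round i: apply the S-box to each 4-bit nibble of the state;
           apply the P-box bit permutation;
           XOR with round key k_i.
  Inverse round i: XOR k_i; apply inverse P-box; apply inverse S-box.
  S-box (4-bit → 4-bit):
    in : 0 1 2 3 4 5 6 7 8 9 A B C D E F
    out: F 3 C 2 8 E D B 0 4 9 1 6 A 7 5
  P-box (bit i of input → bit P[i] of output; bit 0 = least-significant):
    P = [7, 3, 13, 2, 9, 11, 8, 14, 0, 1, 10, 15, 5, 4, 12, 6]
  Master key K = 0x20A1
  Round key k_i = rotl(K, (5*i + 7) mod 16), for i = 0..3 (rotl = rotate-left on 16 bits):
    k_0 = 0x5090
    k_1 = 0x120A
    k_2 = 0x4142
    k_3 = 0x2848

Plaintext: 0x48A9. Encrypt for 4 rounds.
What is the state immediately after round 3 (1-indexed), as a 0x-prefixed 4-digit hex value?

s_0 = plaintext = 0x48A9
s_1 = Round(s_0, k_0) = 0x32D0
s_2 = Round(s_1, k_1) = 0xFE96
s_3 = Round(s_2, k_2) = 0x74E5
s_4 = Round(s_3, k_3) = 0x8334

0x74E5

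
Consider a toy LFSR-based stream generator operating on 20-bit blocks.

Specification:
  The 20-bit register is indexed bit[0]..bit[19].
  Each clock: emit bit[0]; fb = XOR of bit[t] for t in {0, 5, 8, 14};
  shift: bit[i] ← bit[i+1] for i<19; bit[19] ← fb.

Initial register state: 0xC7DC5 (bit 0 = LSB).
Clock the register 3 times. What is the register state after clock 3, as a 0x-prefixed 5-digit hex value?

0xF8FB8

reg_0 = 0xC7DC5
clock 1: out=1, reg = 0xE3EE2
clock 2: out=0, reg = 0xF1F71
clock 3: out=1, reg = 0xF8FB8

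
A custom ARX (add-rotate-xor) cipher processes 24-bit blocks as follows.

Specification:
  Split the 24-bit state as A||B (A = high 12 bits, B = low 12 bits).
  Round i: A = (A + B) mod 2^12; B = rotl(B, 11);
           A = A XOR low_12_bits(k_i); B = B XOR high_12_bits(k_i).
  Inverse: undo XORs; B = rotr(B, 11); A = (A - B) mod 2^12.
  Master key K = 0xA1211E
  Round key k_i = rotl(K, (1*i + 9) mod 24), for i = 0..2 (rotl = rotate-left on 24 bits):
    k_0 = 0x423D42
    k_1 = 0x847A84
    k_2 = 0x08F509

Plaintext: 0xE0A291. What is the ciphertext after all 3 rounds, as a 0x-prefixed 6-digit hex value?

s_0 = plaintext = 0xE0A291
s_1 = Round(s_0, k_0) = 0xDD9D6B
s_2 = Round(s_1, k_1) = 0x1C06F2
s_3 = Round(s_2, k_2) = 0xDBB3F6

0xDBB3F6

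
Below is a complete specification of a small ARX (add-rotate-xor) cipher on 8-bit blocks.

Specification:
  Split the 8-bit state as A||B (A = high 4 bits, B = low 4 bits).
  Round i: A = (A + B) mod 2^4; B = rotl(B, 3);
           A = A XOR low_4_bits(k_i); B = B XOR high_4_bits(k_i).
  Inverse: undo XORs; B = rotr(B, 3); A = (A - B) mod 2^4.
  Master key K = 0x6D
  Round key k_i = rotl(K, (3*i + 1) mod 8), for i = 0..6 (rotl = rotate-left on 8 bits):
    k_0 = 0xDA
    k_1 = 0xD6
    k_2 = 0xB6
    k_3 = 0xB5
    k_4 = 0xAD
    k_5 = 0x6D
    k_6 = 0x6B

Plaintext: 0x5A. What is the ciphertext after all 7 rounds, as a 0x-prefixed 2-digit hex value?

0x2F

s_0 = plaintext = 0x5A
s_1 = Round(s_0, k_0) = 0x58
s_2 = Round(s_1, k_1) = 0xB9
s_3 = Round(s_2, k_2) = 0x27
s_4 = Round(s_3, k_3) = 0xC0
s_5 = Round(s_4, k_4) = 0x1A
s_6 = Round(s_5, k_5) = 0x63
s_7 = Round(s_6, k_6) = 0x2F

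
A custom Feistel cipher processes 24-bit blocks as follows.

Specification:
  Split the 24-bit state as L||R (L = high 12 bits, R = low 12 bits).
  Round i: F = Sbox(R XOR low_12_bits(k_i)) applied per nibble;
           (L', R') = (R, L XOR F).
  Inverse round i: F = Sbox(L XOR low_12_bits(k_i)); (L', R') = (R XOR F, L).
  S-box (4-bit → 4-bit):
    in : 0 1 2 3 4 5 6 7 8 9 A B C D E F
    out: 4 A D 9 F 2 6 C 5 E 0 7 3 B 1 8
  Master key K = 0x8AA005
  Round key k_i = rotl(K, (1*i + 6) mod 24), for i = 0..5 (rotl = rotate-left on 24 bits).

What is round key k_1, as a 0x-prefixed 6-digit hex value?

0x5002C5

K = 0x8AA005
k_0 = rotl(K, (1*0+6) mod 24) = rotl(K, 6) = 0xA80162
k_1 = rotl(K, (1*1+6) mod 24) = rotl(K, 7) = 0x5002C5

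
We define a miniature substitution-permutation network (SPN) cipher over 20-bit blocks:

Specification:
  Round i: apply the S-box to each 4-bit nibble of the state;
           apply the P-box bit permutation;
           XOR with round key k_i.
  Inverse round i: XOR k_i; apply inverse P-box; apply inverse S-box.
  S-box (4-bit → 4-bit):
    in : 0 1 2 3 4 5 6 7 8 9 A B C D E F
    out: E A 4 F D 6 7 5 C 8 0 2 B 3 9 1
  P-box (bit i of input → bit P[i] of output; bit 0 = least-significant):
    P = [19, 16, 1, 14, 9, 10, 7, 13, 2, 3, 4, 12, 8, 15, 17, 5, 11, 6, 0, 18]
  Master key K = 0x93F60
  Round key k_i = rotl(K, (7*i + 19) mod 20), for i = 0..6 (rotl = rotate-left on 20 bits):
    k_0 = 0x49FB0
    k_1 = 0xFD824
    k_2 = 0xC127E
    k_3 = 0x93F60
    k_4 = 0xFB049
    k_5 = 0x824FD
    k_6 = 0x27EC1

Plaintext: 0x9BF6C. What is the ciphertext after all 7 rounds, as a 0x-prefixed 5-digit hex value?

0xC9284

s_0 = plaintext = 0x9BF6C
s_1 = Round(s_0, k_0) = 0x95934
s_2 = Round(s_1, k_1) = 0x12EA6
s_3 = Round(s_2, k_2) = 0x30238
s_4 = Round(s_3, k_3) = 0xFD193
s_5 = Round(s_4, k_4) = 0x64943
s_6 = Round(s_5, k_5) = 0x35F1E
s_7 = Round(s_6, k_6) = 0xC9284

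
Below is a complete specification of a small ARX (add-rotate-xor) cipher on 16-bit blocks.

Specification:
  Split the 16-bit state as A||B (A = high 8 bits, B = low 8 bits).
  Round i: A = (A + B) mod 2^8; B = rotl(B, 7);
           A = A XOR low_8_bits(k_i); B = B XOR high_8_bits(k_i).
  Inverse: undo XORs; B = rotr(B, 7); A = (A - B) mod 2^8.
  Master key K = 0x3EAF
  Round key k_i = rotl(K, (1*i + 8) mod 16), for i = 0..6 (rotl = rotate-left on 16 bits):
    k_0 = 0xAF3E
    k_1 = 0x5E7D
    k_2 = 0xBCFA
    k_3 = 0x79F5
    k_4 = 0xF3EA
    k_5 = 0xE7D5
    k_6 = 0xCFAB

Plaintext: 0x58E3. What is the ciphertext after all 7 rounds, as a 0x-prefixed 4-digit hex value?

s_0 = plaintext = 0x58E3
s_1 = Round(s_0, k_0) = 0x055E
s_2 = Round(s_1, k_1) = 0x1E71
s_3 = Round(s_2, k_2) = 0x7504
s_4 = Round(s_3, k_3) = 0x8C7B
s_5 = Round(s_4, k_4) = 0xED4E
s_6 = Round(s_5, k_5) = 0xEEC0
s_7 = Round(s_6, k_6) = 0x05AF

0x05AF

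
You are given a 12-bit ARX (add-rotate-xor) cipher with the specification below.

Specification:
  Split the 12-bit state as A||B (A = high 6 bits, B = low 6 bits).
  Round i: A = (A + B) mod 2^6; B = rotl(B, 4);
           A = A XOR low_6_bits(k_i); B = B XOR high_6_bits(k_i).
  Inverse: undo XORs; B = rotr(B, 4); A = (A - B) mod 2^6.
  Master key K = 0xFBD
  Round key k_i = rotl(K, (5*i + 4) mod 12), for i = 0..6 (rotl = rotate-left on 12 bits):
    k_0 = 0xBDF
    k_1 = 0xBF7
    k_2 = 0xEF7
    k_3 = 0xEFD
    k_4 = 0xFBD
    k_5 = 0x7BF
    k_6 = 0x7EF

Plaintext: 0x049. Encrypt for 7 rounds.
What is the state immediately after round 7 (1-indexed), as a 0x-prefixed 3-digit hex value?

s_0 = plaintext = 0x049
s_1 = Round(s_0, k_0) = 0x57D
s_2 = Round(s_1, k_1) = 0x970
s_3 = Round(s_2, k_2) = 0x8B7
s_4 = Round(s_3, k_3) = 0x906
s_5 = Round(s_4, k_4) = 0x5DF
s_6 = Round(s_5, k_5) = 0x269
s_7 = Round(s_6, k_6) = 0x745

0x745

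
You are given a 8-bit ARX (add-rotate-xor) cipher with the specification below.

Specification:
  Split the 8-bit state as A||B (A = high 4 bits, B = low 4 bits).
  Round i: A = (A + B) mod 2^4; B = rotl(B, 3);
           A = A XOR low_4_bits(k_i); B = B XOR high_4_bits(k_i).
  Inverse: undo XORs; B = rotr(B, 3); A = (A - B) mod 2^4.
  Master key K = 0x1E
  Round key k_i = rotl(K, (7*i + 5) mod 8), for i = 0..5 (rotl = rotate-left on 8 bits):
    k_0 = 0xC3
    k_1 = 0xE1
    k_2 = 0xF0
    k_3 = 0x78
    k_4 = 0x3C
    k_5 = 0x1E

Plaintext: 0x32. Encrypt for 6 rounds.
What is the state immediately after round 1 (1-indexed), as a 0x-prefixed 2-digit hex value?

s_0 = plaintext = 0x32
s_1 = Round(s_0, k_0) = 0x6D
s_2 = Round(s_1, k_1) = 0x20
s_3 = Round(s_2, k_2) = 0x2F
s_4 = Round(s_3, k_3) = 0x98
s_5 = Round(s_4, k_4) = 0xD7
s_6 = Round(s_5, k_5) = 0xAA

0x6D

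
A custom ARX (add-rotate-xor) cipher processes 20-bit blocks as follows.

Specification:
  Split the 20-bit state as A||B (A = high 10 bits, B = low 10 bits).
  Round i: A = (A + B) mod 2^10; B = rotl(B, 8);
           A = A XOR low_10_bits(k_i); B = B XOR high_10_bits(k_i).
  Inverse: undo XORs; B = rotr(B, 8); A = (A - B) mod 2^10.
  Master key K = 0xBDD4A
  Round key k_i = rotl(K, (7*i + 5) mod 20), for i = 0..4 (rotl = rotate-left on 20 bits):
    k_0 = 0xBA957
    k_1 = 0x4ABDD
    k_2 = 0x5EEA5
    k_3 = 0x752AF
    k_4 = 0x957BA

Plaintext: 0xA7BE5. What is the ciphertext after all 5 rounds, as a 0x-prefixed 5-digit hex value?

s_0 = plaintext = 0xA7BE5
s_1 = Round(s_0, k_0) = 0xF5313
s_2 = Round(s_1, k_1) = 0x4EAEE
s_3 = Round(s_2, k_2) = 0xA37C0
s_4 = Round(s_3, k_3) = 0x38924
s_5 = Round(s_4, k_4) = 0x6F21C

0x6F21C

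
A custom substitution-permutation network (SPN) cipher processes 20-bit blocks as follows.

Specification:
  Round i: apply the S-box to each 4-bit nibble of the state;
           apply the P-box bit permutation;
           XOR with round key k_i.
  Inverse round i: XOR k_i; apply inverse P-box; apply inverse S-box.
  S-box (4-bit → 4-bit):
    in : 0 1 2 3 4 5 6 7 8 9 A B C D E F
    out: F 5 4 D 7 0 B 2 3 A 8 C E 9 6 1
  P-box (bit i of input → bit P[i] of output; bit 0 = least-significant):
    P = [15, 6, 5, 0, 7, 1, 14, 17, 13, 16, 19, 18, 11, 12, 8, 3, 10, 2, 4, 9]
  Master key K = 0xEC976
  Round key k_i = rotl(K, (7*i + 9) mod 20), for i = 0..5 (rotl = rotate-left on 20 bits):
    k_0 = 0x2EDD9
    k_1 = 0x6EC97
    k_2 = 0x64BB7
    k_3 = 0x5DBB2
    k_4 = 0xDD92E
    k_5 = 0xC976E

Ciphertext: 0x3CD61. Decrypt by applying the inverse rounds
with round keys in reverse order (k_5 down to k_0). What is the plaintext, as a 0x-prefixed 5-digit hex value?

0x6D21D

s_0 = ciphertext = 0x3CD61
s_1 = InvRound(s_0, k_5) = 0x96CCA
s_2 = InvRound(s_1, k_4) = 0x8EDF4
s_3 = InvRound(s_2, k_3) = 0x67077
s_4 = InvRound(s_3, k_2) = 0xA4FF7
s_5 = InvRound(s_4, k_1) = 0xA2354
s_6 = InvRound(s_5, k_0) = 0x6D21D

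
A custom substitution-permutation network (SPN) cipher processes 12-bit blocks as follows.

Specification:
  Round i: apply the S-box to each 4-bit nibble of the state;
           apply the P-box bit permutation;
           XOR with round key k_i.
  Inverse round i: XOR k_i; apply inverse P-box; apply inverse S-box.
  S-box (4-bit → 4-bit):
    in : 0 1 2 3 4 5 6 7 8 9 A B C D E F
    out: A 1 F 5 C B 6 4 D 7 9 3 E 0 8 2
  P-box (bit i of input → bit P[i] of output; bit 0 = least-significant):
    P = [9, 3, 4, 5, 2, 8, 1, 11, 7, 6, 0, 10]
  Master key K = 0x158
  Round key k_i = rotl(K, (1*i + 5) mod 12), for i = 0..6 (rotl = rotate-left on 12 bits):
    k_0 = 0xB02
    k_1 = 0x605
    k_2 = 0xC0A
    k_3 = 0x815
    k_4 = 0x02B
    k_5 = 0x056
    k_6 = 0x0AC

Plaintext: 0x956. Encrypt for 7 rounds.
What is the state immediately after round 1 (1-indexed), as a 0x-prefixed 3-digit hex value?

s_0 = plaintext = 0x956
s_1 = Round(s_0, k_0) = 0x2DF
s_2 = Round(s_1, k_1) = 0x2CC
s_3 = Round(s_2, k_2) = 0x1F1
s_4 = Round(s_3, k_3) = 0xB95
s_5 = Round(s_4, k_4) = 0x3C5
s_6 = Round(s_5, k_5) = 0xBFD
s_7 = Round(s_6, k_6) = 0x16C

0x2DF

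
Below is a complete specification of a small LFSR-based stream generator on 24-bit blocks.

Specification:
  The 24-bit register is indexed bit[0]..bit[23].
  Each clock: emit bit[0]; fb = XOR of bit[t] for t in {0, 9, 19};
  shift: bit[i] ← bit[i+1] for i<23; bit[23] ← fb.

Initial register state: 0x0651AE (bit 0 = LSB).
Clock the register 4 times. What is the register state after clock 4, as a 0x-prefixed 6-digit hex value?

reg_0 = 0x0651AE
clock 1: out=0, reg = 0x0328D7
clock 2: out=1, reg = 0x81946B
clock 3: out=1, reg = 0xC0CA35
clock 4: out=1, reg = 0x60651A

0x60651A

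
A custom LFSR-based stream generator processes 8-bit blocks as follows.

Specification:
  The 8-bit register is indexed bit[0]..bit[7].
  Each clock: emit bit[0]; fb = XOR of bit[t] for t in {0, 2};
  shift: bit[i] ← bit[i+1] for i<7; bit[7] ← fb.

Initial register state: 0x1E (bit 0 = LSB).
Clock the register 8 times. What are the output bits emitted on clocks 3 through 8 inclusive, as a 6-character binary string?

111000

reg_0 = 0x1E
clock 1: out=0, reg = 0x8F
clock 2: out=1, reg = 0x47
clock 3: out=1, reg = 0x23
clock 4: out=1, reg = 0x91
clock 5: out=1, reg = 0xC8
clock 6: out=0, reg = 0x64
clock 7: out=0, reg = 0xB2
clock 8: out=0, reg = 0x59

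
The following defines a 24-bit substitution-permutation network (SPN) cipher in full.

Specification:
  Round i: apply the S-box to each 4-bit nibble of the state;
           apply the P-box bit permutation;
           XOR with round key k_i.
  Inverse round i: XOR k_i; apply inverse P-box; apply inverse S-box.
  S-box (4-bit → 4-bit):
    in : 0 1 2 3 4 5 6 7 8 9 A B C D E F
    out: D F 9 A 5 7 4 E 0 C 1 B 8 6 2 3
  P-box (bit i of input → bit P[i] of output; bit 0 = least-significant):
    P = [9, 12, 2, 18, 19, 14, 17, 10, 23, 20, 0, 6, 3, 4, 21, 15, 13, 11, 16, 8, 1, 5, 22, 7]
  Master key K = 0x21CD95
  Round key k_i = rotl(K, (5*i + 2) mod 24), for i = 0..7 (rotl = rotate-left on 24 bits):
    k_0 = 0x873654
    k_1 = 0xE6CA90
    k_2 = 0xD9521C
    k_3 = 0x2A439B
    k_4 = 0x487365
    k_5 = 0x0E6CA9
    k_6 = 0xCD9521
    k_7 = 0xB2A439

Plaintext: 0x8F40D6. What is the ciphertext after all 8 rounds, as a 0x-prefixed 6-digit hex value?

0x72B606

s_0 = plaintext = 0x8F40D6
s_1 = Round(s_0, k_0) = 0x255E19
s_2 = Round(s_1, k_1) = 0xD9A60E
s_3 = Round(s_2, k_2) = 0x924735
s_4 = Round(s_3, k_3) = 0x5A3456
s_5 = Round(s_4, k_4) = 0x829352
s_6 = Round(s_5, k_5) = 0x308FE9
s_7 = Round(s_6, k_6) = 0x58F485
s_8 = Round(s_7, k_7) = 0x72B606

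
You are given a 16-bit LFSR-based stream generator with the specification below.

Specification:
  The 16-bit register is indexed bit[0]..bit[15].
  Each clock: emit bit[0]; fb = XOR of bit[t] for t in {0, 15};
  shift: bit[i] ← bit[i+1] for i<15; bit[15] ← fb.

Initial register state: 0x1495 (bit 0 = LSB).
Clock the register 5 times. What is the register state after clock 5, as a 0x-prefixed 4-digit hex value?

0x98A4

reg_0 = 0x1495
clock 1: out=1, reg = 0x8A4A
clock 2: out=0, reg = 0xC525
clock 3: out=1, reg = 0x6292
clock 4: out=0, reg = 0x3149
clock 5: out=1, reg = 0x98A4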